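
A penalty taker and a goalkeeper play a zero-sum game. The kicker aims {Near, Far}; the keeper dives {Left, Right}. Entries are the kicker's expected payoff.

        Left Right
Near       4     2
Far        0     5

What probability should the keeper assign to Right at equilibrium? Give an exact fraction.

4/7

Row minima: Near → 2, Far → 0; maximin = 2.
Column maxima: Left → 4, Right → 5; minimax = 4.
2 ≠ 4, so there is no saddle point; optimal play is mixed.
Let the kicker play Near with probability p. Expected payoff against Left: 4p + 0(1−p) = 4p; against Right: 2p + 5(1−p) = −3p + 5.
Setting these equal: 4p = −3p + 5 ⇒ 7p = 5 ⇒ p = 5/7, and the value is (4)·(5/7) = 20/7.
For the keeper: with q = P(Left), equating Near's and Far's payoffs gives 2q + 2 = −5q + 5 ⇒ q = 3/7.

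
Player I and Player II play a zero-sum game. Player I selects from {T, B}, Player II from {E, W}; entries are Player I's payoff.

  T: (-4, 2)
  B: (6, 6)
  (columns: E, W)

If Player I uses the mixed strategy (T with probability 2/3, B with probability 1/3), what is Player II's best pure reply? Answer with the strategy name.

E

If Player II plays E, Player I's expected payoff is (2/3)·(-4) + (1/3)·6 = -2/3.
If Player II plays W, Player I's expected payoff is (2/3)·2 + (1/3)·6 = 10/3.
Player II minimizes Player I's payoff; the smallest is -2/3, so the best response is E.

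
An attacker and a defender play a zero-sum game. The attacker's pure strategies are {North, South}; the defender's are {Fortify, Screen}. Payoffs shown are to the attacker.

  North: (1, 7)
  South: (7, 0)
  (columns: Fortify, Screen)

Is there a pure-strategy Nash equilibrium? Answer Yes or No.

Row minima: North → 1, South → 0; maximin = 1.
Column maxima: Fortify → 7, Screen → 7; minimax = 7.
1 ≠ 7, so no pure-strategy equilibrium exists.

No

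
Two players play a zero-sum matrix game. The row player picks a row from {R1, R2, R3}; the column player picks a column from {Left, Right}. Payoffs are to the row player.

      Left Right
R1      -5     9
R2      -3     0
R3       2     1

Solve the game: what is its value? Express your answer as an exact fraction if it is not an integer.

Row minima: R1 → -5, R2 → -3, R3 → 1; maximin = 1.
Column maxima: Left → 2, Right → 9; minimax = 2.
1 ≠ 2, so there is no saddle point; optimal play is mixed.
R2 is strictly dominated by R3, so the row player never plays it.
On the remaining 2×2 (R1, R3 vs Left, Right):
Let the row player play R1 with probability p. Expected payoff against Left: (-5)p + 2(1−p) = −7p + 2; against Right: 9p + 1(1−p) = 8p + 1.
Setting these equal: −7p + 2 = 8p + 1 ⇒ −15p = -1 ⇒ p = 1/15, and the value is (-7)·(1/15) + 2 = 23/15.
For the column player: with q = P(Left), equating R1's and R3's payoffs gives −14q + 9 = q + 1 ⇒ q = 8/15.

23/15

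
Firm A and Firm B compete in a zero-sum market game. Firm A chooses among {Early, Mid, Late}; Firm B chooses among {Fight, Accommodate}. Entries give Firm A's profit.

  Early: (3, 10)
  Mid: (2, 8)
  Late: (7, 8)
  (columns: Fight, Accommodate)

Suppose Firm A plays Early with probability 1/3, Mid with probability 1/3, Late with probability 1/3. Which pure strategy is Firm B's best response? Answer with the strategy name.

If Firm B plays Fight, Firm A's expected payoff is (1/3)·3 + (1/3)·2 + (1/3)·7 = 4.
If Firm B plays Accommodate, Firm A's expected payoff is (1/3)·10 + (1/3)·8 + (1/3)·8 = 26/3.
Firm B minimizes Firm A's payoff; the smallest is 4, so the best response is Fight.

Fight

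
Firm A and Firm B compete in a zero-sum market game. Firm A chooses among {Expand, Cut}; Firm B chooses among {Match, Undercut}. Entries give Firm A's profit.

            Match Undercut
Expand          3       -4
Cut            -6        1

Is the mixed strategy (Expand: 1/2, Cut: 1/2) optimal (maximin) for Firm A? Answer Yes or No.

Yes

Against Match this mix gives (1/2)·3 + (1/2)·(-6) = -3/2.
Against Undercut this mix gives (1/2)·(-4) + (1/2)·1 = -3/2.
All of Firm B's active replies (Match, Undercut) yield -3/2, and no column does worse for Firm A. The mix makes Firm B indifferent and guarantees -3/2, so it is optimal.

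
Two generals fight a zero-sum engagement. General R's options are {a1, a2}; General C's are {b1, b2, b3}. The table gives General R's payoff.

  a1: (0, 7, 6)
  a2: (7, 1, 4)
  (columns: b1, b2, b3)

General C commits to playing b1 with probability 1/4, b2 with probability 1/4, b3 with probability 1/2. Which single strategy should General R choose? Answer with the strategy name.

a1

Expected payoff of a1: (1/4)·0 + (1/4)·7 + (1/2)·6 = 19/4.
Expected payoff of a2: (1/4)·7 + (1/4)·1 + (1/2)·4 = 4.
The largest is 19/4, so General R's best response is a1.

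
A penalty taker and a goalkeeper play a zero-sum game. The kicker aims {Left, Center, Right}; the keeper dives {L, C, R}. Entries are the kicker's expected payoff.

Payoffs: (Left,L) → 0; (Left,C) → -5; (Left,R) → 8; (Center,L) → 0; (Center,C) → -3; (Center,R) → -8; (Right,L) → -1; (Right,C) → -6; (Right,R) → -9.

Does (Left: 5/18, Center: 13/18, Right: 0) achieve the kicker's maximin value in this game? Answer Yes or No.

Against L this mix gives (5/18)·0 + (13/18)·0 = 0.
Against C this mix gives (5/18)·(-5) + (13/18)·(-3) = -32/9.
Against R this mix gives (5/18)·8 + (13/18)·(-8) = -32/9.
All of the keeper's active replies (C, R) yield -32/9, and no column does worse for the kicker. The mix makes the keeper indifferent and guarantees -32/9, so it is optimal.

Yes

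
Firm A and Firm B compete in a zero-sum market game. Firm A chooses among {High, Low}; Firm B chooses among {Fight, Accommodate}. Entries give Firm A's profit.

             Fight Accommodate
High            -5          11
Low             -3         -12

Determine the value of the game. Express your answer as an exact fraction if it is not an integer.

Row minima: High → -5, Low → -12; maximin = -5.
Column maxima: Fight → -3, Accommodate → 11; minimax = -3.
-5 ≠ -3, so there is no saddle point; optimal play is mixed.
Let Firm A play High with probability p. Expected payoff against Fight: (-5)p + (-3)(1−p) = −2p − 3; against Accommodate: 11p + (-12)(1−p) = 23p − 12.
Setting these equal: −2p − 3 = 23p − 12 ⇒ −25p = -9 ⇒ p = 9/25, and the value is (-2)·(9/25) − 3 = -93/25.
For Firm B: with q = P(Fight), equating High's and Low's payoffs gives −16q + 11 = 9q − 12 ⇒ q = 23/25.

-93/25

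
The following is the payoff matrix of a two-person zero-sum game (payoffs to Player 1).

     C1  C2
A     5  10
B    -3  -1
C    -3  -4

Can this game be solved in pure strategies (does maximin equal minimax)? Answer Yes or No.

Yes

Row minima: A → 5, B → -3, C → -4; maximin = 5.
Column maxima: C1 → 5, C2 → 10; minimax = 5.
maximin = minimax = 5, so a saddle point exists.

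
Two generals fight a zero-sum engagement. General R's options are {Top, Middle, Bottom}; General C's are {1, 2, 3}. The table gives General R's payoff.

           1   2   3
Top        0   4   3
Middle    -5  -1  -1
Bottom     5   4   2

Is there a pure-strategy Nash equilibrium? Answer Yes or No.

Row minima: Top → 0, Middle → -5, Bottom → 2; maximin = 2.
Column maxima: 1 → 5, 2 → 4, 3 → 3; minimax = 3.
2 ≠ 3, so no pure-strategy equilibrium exists.

No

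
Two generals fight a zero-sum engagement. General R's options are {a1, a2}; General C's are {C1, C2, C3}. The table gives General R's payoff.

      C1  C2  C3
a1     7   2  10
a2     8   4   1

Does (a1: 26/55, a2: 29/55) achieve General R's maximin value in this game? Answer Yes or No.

Against C1 this mix gives (26/55)·7 + (29/55)·8 = 414/55.
Against C2 this mix gives (26/55)·2 + (29/55)·4 = 168/55.
Against C3 this mix gives (26/55)·10 + (29/55)·1 = 289/55.
General C will play C2, holding General R to 168/55. Shifting weight toward the row that does better against C2 would raise this floor (the equalizing mix achieves 38/11 against both C2 and C3), so the proposed strategy is not optimal.

No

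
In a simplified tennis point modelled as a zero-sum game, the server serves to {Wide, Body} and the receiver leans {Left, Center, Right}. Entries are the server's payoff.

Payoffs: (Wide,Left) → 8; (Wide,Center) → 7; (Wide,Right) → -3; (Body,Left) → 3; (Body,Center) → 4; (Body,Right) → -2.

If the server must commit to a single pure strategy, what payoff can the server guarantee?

-2

Row minima: Wide → -3, Body → -2.
The best of these is -2.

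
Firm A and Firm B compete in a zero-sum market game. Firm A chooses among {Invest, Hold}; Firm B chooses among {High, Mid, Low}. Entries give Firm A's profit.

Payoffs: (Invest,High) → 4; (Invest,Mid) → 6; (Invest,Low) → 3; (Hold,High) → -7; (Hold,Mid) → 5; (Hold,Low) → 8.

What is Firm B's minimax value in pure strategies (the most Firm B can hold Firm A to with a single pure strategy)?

4

Column maxima: High → 4, Mid → 6, Low → 8.
The smallest of these is 4.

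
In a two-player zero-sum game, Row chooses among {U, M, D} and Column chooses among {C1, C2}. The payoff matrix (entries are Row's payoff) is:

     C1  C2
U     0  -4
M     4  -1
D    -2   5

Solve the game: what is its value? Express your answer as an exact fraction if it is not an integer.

Row minima: U → -4, M → -1, D → -2; maximin = -1.
Column maxima: C1 → 4, C2 → 5; minimax = 4.
-1 ≠ 4, so there is no saddle point; optimal play is mixed.
U is strictly dominated by M, so Row never plays it.
On the remaining 2×2 (M, D vs C1, C2):
Let Row play M with probability p. Expected payoff against C1: 4p + (-2)(1−p) = 6p − 2; against C2: (-1)p + 5(1−p) = −6p + 5.
Setting these equal: 6p − 2 = −6p + 5 ⇒ 12p = 7 ⇒ p = 7/12, and the value is (6)·(7/12) − 2 = 3/2.
For Column: with q = P(C1), equating M's and D's payoffs gives 5q − 1 = −7q + 5 ⇒ q = 1/2.

3/2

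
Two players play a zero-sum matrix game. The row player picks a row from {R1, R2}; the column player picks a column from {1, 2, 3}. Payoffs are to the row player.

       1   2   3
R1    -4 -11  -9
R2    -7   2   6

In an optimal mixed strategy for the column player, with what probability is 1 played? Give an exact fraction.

Row minima: R1 → -11, R2 → -7; maximin = -7.
Column maxima: 1 → -4, 2 → 2, 3 → 6; minimax = -4.
-7 ≠ -4, so there is no saddle point; optimal play is mixed.
3 is strictly dominated by 2 (it gives the row player strictly more in every row), so the column player never plays it.
On the remaining 2×2 (R1, R2 vs 1, 2):
Let the row player play R1 with probability p. Expected payoff against 1: (-4)p + (-7)(1−p) = 3p − 7; against 2: (-11)p + 2(1−p) = −13p + 2.
Setting these equal: 3p − 7 = −13p + 2 ⇒ 16p = 9 ⇒ p = 9/16, and the value is (3)·(9/16) − 7 = -85/16.
For the column player: with q = P(1), equating R1's and R2's payoffs gives 7q − 11 = −9q + 2 ⇒ q = 13/16.

13/16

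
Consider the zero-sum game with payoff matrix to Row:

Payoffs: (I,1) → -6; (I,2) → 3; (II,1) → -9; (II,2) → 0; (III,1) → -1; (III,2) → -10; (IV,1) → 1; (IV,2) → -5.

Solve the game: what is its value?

-9/5

Row minima: I → -6, II → -9, III → -10, IV → -5; maximin = -5.
Column maxima: 1 → 1, 2 → 3; minimax = 1.
-5 ≠ 1, so there is no saddle point; optimal play is mixed.
II is strictly dominated by I, so Row never plays it.
III is strictly dominated by IV, so Row never plays it.
On the remaining 2×2 (I, IV vs 1, 2):
Let Row play I with probability p. Expected payoff against 1: (-6)p + 1(1−p) = −7p + 1; against 2: 3p + (-5)(1−p) = 8p − 5.
Setting these equal: −7p + 1 = 8p − 5 ⇒ −15p = -6 ⇒ p = 2/5, and the value is (-7)·(2/5) + 1 = -9/5.
For Column: with q = P(1), equating I's and IV's payoffs gives −9q + 3 = 6q − 5 ⇒ q = 8/15.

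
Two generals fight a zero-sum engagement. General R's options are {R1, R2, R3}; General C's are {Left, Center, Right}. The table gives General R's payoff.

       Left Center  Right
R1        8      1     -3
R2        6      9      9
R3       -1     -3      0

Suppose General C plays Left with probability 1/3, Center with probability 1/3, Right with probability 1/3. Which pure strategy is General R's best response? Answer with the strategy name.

Expected payoff of R1: (1/3)·8 + (1/3)·1 + (1/3)·(-3) = 2.
Expected payoff of R2: (1/3)·6 + (1/3)·9 + (1/3)·9 = 8.
Expected payoff of R3: (1/3)·(-1) + (1/3)·(-3) + (1/3)·0 = -4/3.
The largest is 8, so General R's best response is R2.

R2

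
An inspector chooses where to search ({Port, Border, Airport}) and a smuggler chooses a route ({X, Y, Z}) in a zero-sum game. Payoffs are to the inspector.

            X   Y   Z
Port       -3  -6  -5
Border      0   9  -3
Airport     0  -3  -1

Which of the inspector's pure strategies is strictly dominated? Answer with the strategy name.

Border gives a strictly higher payoff than Port against every column: 0 > -3, 9 > -6, -3 > -5.
So Port is strictly dominated and the inspector never plays it.

Port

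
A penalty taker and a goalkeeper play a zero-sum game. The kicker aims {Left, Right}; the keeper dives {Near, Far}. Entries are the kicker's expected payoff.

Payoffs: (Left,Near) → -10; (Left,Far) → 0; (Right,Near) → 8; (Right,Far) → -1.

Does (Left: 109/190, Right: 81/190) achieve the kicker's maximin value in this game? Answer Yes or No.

Against Near this mix gives (109/190)·(-10) + (81/190)·8 = -221/95.
Against Far this mix gives (109/190)·0 + (81/190)·(-1) = -81/190.
The keeper will play Near, holding the kicker to -221/95. Shifting weight toward the row that does better against Near would raise this floor (the equalizing mix achieves -10/19 against both Near and Far), so the proposed strategy is not optimal.

No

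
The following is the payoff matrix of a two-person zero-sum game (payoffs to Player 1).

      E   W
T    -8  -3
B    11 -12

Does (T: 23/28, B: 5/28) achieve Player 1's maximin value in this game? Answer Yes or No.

Against E this mix gives (23/28)·(-8) + (5/28)·11 = -129/28.
Against W this mix gives (23/28)·(-3) + (5/28)·(-12) = -129/28.
All of Player 2's active replies (E, W) yield -129/28, and no column does worse for Player 1. The mix makes Player 2 indifferent and guarantees -129/28, so it is optimal.

Yes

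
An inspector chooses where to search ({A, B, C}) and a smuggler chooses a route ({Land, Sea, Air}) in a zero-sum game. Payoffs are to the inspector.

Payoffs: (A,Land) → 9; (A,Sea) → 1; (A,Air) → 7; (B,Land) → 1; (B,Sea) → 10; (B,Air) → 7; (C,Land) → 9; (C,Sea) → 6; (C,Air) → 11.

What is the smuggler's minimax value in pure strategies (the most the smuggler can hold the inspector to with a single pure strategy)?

9

Column maxima: Land → 9, Sea → 10, Air → 11.
The smallest of these is 9.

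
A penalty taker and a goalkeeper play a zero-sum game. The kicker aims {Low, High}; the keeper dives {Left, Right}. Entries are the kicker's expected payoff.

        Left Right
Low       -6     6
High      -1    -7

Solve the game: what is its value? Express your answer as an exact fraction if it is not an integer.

Row minima: Low → -6, High → -7; maximin = -6.
Column maxima: Left → -1, Right → 6; minimax = -1.
-6 ≠ -1, so there is no saddle point; optimal play is mixed.
Let the kicker play Low with probability p. Expected payoff against Left: (-6)p + (-1)(1−p) = −5p − 1; against Right: 6p + (-7)(1−p) = 13p − 7.
Setting these equal: −5p − 1 = 13p − 7 ⇒ −18p = -6 ⇒ p = 1/3, and the value is (-5)·(1/3) − 1 = -8/3.
For the keeper: with q = P(Left), equating Low's and High's payoffs gives −12q + 6 = 6q − 7 ⇒ q = 13/18.

-8/3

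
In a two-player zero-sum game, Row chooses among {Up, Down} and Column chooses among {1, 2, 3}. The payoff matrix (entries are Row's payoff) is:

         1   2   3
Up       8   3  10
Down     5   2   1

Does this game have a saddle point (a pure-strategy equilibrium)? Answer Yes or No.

Yes

Row minima: Up → 3, Down → 1; maximin = 3.
Column maxima: 1 → 8, 2 → 3, 3 → 10; minimax = 3.
maximin = minimax = 3, so a saddle point exists.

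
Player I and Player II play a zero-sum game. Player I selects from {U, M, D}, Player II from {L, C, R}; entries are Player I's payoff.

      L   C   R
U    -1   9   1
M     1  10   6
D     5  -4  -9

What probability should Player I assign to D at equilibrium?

5/19

Row minima: U → -1, M → 1, D → -9; maximin = 1.
Column maxima: L → 5, C → 10, R → 6; minimax = 5.
1 ≠ 5, so there is no saddle point; optimal play is mixed.
U is strictly dominated by M, so Player I never plays it.
C is strictly dominated by R (it gives Player I strictly more in every row), so Player II never plays it.
On the remaining 2×2 (M, D vs L, R):
Let Player I play M with probability p. Expected payoff against L: 1p + 5(1−p) = −4p + 5; against R: 6p + (-9)(1−p) = 15p − 9.
Setting these equal: −4p + 5 = 15p − 9 ⇒ −19p = -14 ⇒ p = 14/19, and the value is (-4)·(14/19) + 5 = 39/19.
For Player II: with q = P(L), equating M's and D's payoffs gives −5q + 6 = 14q − 9 ⇒ q = 15/19.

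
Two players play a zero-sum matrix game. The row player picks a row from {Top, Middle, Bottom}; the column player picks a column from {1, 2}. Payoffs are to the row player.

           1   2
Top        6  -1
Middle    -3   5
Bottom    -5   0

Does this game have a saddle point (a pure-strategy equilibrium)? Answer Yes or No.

Row minima: Top → -1, Middle → -3, Bottom → -5; maximin = -1.
Column maxima: 1 → 6, 2 → 5; minimax = 5.
-1 ≠ 5, so no pure-strategy equilibrium exists.

No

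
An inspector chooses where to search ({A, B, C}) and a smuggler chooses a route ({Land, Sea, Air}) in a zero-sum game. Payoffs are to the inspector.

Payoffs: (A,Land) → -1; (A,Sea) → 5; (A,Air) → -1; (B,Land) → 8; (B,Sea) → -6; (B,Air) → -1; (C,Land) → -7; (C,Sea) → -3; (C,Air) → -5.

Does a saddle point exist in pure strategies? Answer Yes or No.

Yes

Row minima: A → -1, B → -6, C → -7; maximin = -1.
Column maxima: Land → 8, Sea → 5, Air → -1; minimax = -1.
maximin = minimax = -1, so a saddle point exists.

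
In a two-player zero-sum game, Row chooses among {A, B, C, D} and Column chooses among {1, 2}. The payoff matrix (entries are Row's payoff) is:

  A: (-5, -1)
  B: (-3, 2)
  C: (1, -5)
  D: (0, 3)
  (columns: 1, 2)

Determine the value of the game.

Row minima: A → -5, B → -3, C → -5, D → 0; maximin = 0.
Column maxima: 1 → 1, 2 → 3; minimax = 1.
0 ≠ 1, so there is no saddle point; optimal play is mixed.
A is strictly dominated by B, so Row never plays it.
B is strictly dominated by D, so Row never plays it.
On the remaining 2×2 (C, D vs 1, 2):
Let Row play C with probability p. Expected payoff against 1: 1p + 0(1−p) = p; against 2: (-5)p + 3(1−p) = −8p + 3.
Setting these equal: p = −8p + 3 ⇒ 9p = 3 ⇒ p = 1/3, and the value is (1)·(1/3) = 1/3.
For Column: with q = P(1), equating C's and D's payoffs gives 6q − 5 = −3q + 3 ⇒ q = 8/9.

1/3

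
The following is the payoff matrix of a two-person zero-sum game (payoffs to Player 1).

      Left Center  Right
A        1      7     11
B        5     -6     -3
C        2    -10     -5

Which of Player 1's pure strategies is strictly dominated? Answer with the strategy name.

C

B gives a strictly higher payoff than C against every column: 5 > 2, -6 > -10, -3 > -5.
So C is strictly dominated and Player 1 never plays it.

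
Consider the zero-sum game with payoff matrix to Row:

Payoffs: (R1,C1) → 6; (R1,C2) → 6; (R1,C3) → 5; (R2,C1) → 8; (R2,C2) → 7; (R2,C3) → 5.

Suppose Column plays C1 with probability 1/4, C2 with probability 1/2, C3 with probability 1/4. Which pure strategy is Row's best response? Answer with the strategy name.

Expected payoff of R1: (1/4)·6 + (1/2)·6 + (1/4)·5 = 23/4.
Expected payoff of R2: (1/4)·8 + (1/2)·7 + (1/4)·5 = 27/4.
The largest is 27/4, so Row's best response is R2.

R2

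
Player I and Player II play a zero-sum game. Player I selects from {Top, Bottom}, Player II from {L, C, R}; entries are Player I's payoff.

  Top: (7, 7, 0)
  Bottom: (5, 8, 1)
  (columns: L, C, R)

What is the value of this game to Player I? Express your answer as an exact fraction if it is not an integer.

Row minima: Top → 0, Bottom → 1; maximin = 1.
Column maxima: L → 7, C → 8, R → 1; minimax = 1.
Since maximin = minimax = 1, there is a saddle point and the value is 1.

1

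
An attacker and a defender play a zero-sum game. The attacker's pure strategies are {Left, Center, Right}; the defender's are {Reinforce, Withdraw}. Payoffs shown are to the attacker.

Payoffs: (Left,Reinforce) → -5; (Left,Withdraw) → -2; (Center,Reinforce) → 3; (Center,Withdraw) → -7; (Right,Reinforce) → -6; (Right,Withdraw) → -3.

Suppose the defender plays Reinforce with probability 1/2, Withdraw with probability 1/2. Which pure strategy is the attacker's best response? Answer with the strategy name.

Center

Expected payoff of Left: (1/2)·(-5) + (1/2)·(-2) = -7/2.
Expected payoff of Center: (1/2)·3 + (1/2)·(-7) = -2.
Expected payoff of Right: (1/2)·(-6) + (1/2)·(-3) = -9/2.
The largest is -2, so the attacker's best response is Center.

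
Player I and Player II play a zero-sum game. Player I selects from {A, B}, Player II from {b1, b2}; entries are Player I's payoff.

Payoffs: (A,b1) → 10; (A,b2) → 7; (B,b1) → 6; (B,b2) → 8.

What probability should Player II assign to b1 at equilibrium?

1/5

Row minima: A → 7, B → 6; maximin = 7.
Column maxima: b1 → 10, b2 → 8; minimax = 8.
7 ≠ 8, so there is no saddle point; optimal play is mixed.
Let Player I play A with probability p. Expected payoff against b1: 10p + 6(1−p) = 4p + 6; against b2: 7p + 8(1−p) = −p + 8.
Setting these equal: 4p + 6 = −p + 8 ⇒ 5p = 2 ⇒ p = 2/5, and the value is (4)·(2/5) + 6 = 38/5.
For Player II: with q = P(b1), equating A's and B's payoffs gives 3q + 7 = −2q + 8 ⇒ q = 1/5.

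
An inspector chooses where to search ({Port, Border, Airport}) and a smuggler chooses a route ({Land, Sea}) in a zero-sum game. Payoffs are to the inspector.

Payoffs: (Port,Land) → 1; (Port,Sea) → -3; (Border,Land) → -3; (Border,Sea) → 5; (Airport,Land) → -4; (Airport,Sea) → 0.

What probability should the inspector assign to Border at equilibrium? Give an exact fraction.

1/3

Row minima: Port → -3, Border → -3, Airport → -4; maximin = -3.
Column maxima: Land → 1, Sea → 5; minimax = 1.
-3 ≠ 1, so there is no saddle point; optimal play is mixed.
Airport is strictly dominated by Border, so the inspector never plays it.
On the remaining 2×2 (Port, Border vs Land, Sea):
Let the inspector play Port with probability p. Expected payoff against Land: 1p + (-3)(1−p) = 4p − 3; against Sea: (-3)p + 5(1−p) = −8p + 5.
Setting these equal: 4p − 3 = −8p + 5 ⇒ 12p = 8 ⇒ p = 2/3, and the value is (4)·(2/3) − 3 = -1/3.
For the smuggler: with q = P(Land), equating Port's and Border's payoffs gives 4q − 3 = −8q + 5 ⇒ q = 2/3.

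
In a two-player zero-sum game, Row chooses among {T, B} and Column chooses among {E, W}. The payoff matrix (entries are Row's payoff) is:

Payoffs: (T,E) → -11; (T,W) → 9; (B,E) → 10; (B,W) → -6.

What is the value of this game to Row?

2/3

Row minima: T → -11, B → -6; maximin = -6.
Column maxima: E → 10, W → 9; minimax = 9.
-6 ≠ 9, so there is no saddle point; optimal play is mixed.
Let Row play T with probability p. Expected payoff against E: (-11)p + 10(1−p) = −21p + 10; against W: 9p + (-6)(1−p) = 15p − 6.
Setting these equal: −21p + 10 = 15p − 6 ⇒ −36p = -16 ⇒ p = 4/9, and the value is (-21)·(4/9) + 10 = 2/3.
For Column: with q = P(E), equating T's and B's payoffs gives −20q + 9 = 16q − 6 ⇒ q = 5/12.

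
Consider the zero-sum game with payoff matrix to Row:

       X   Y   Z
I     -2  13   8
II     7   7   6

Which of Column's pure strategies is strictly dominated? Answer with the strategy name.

Y

Z holds Row's payoff strictly below Y in every row: 8 < 13, 6 < 7.
So Y is strictly dominated for Column.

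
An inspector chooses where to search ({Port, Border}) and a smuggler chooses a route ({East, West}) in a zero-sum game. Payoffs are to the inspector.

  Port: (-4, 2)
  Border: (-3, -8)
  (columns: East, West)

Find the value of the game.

-38/11

Row minima: Port → -4, Border → -8; maximin = -4.
Column maxima: East → -3, West → 2; minimax = -3.
-4 ≠ -3, so there is no saddle point; optimal play is mixed.
Let the inspector play Port with probability p. Expected payoff against East: (-4)p + (-3)(1−p) = −p − 3; against West: 2p + (-8)(1−p) = 10p − 8.
Setting these equal: −p − 3 = 10p − 8 ⇒ −11p = -5 ⇒ p = 5/11, and the value is (-1)·(5/11) − 3 = -38/11.
For the smuggler: with q = P(East), equating Port's and Border's payoffs gives −6q + 2 = 5q − 8 ⇒ q = 10/11.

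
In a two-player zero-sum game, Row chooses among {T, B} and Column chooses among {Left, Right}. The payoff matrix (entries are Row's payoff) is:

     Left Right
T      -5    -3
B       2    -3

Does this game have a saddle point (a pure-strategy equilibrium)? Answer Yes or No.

Yes

Row minima: T → -5, B → -3; maximin = -3.
Column maxima: Left → 2, Right → -3; minimax = -3.
maximin = minimax = -3, so a saddle point exists.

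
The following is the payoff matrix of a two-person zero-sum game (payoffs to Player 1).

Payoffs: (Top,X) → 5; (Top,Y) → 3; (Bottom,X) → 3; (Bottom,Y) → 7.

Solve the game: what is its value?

13/3

Row minima: Top → 3, Bottom → 3; maximin = 3.
Column maxima: X → 5, Y → 7; minimax = 5.
3 ≠ 5, so there is no saddle point; optimal play is mixed.
Let Player 1 play Top with probability p. Expected payoff against X: 5p + 3(1−p) = 2p + 3; against Y: 3p + 7(1−p) = −4p + 7.
Setting these equal: 2p + 3 = −4p + 7 ⇒ 6p = 4 ⇒ p = 2/3, and the value is (2)·(2/3) + 3 = 13/3.
For Player 2: with q = P(X), equating Top's and Bottom's payoffs gives 2q + 3 = −4q + 7 ⇒ q = 2/3.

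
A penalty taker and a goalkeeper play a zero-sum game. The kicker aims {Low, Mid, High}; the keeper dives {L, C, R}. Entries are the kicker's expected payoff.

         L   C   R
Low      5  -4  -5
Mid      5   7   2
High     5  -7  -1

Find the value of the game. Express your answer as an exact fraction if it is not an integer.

Row minima: Low → -5, Mid → 2, High → -7; maximin = 2.
Column maxima: L → 5, C → 7, R → 2; minimax = 2.
Since maximin = minimax = 2, there is a saddle point and the value is 2.

2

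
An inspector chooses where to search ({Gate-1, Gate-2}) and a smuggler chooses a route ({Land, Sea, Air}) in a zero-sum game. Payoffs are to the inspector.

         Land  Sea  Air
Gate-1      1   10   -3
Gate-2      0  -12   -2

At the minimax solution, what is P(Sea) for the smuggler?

Row minima: Gate-1 → -3, Gate-2 → -12; maximin = -3.
Column maxima: Land → 1, Sea → 10, Air → -2; minimax = -2.
-3 ≠ -2, so there is no saddle point; optimal play is mixed.
Land is strictly dominated by Air (it gives the inspector strictly more in every row), so the smuggler never plays it.
On the remaining 2×2 (Gate-1, Gate-2 vs Sea, Air):
Let the inspector play Gate-1 with probability p. Expected payoff against Sea: 10p + (-12)(1−p) = 22p − 12; against Air: (-3)p + (-2)(1−p) = −p − 2.
Setting these equal: 22p − 12 = −p − 2 ⇒ 23p = 10 ⇒ p = 10/23, and the value is (22)·(10/23) − 12 = -56/23.
For the smuggler: with q = P(Sea), equating Gate-1's and Gate-2's payoffs gives 13q − 3 = −10q − 2 ⇒ q = 1/23.

1/23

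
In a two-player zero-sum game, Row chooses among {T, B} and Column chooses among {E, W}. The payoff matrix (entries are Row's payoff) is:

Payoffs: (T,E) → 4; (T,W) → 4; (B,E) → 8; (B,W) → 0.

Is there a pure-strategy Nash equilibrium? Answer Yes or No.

Yes

Row minima: T → 4, B → 0; maximin = 4.
Column maxima: E → 8, W → 4; minimax = 4.
maximin = minimax = 4, so a saddle point exists.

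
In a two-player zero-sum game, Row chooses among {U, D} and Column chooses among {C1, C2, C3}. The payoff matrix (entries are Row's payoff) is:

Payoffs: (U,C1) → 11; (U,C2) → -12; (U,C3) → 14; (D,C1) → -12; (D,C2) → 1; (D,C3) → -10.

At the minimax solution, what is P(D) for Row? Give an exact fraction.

23/36

Row minima: U → -12, D → -12; maximin = -12.
Column maxima: C1 → 11, C2 → 1, C3 → 14; minimax = 1.
-12 ≠ 1, so there is no saddle point; optimal play is mixed.
C3 is strictly dominated by C1 (it gives Row strictly more in every row), so Column never plays it.
On the remaining 2×2 (U, D vs C1, C2):
Let Row play U with probability p. Expected payoff against C1: 11p + (-12)(1−p) = 23p − 12; against C2: (-12)p + 1(1−p) = −13p + 1.
Setting these equal: 23p − 12 = −13p + 1 ⇒ 36p = 13 ⇒ p = 13/36, and the value is (23)·(13/36) − 12 = -133/36.
For Column: with q = P(C1), equating U's and D's payoffs gives 23q − 12 = −13q + 1 ⇒ q = 13/36.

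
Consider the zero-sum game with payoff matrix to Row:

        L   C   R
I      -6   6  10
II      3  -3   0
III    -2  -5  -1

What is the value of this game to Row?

Row minima: I → -6, II → -3, III → -5; maximin = -3.
Column maxima: L → 3, C → 6, R → 10; minimax = 3.
-3 ≠ 3, so there is no saddle point; optimal play is mixed.
III is strictly dominated by II, so Row never plays it.
R is strictly dominated by C (it gives Row strictly more in every row), so Column never plays it.
On the remaining 2×2 (I, II vs L, C):
Let Row play I with probability p. Expected payoff against L: (-6)p + 3(1−p) = −9p + 3; against C: 6p + (-3)(1−p) = 9p − 3.
Setting these equal: −9p + 3 = 9p − 3 ⇒ −18p = -6 ⇒ p = 1/3, and the value is (-9)·(1/3) + 3 = 0.
For Column: with q = P(L), equating I's and II's payoffs gives −12q + 6 = 6q − 3 ⇒ q = 1/2.

0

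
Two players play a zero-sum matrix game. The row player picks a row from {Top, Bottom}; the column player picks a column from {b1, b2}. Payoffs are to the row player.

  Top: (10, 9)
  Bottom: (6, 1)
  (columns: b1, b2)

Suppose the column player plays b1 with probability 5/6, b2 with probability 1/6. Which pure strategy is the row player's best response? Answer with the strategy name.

Expected payoff of Top: (5/6)·10 + (1/6)·9 = 59/6.
Expected payoff of Bottom: (5/6)·6 + (1/6)·1 = 31/6.
The largest is 59/6, so the row player's best response is Top.

Top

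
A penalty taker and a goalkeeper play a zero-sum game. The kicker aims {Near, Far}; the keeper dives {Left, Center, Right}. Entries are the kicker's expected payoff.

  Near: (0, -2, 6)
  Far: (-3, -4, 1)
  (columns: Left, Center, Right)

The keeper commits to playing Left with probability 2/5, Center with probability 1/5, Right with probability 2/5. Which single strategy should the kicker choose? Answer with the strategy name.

Expected payoff of Near: (2/5)·0 + (1/5)·(-2) + (2/5)·6 = 2.
Expected payoff of Far: (2/5)·(-3) + (1/5)·(-4) + (2/5)·1 = -8/5.
The largest is 2, so the kicker's best response is Near.

Near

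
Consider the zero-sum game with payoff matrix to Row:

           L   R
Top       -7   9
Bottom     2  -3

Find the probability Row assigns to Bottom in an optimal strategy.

Row minima: Top → -7, Bottom → -3; maximin = -3.
Column maxima: L → 2, R → 9; minimax = 2.
-3 ≠ 2, so there is no saddle point; optimal play is mixed.
Let Row play Top with probability p. Expected payoff against L: (-7)p + 2(1−p) = −9p + 2; against R: 9p + (-3)(1−p) = 12p − 3.
Setting these equal: −9p + 2 = 12p − 3 ⇒ −21p = -5 ⇒ p = 5/21, and the value is (-9)·(5/21) + 2 = -1/7.
For Column: with q = P(L), equating Top's and Bottom's payoffs gives −16q + 9 = 5q − 3 ⇒ q = 4/7.

16/21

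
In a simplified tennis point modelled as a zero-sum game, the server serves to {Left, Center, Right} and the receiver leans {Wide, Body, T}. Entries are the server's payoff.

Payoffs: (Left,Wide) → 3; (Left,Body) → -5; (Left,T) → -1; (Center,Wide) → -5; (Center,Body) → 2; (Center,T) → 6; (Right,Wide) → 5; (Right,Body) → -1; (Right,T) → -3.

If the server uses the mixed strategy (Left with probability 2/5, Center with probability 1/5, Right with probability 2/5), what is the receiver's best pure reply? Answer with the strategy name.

If the receiver plays Wide, the server's expected payoff is (2/5)·3 + (1/5)·(-5) + (2/5)·5 = 11/5.
If the receiver plays Body, the server's expected payoff is (2/5)·(-5) + (1/5)·2 + (2/5)·(-1) = -2.
If the receiver plays T, the server's expected payoff is (2/5)·(-1) + (1/5)·6 + (2/5)·(-3) = -2/5.
The receiver minimizes the server's payoff; the smallest is -2, so the best response is Body.

Body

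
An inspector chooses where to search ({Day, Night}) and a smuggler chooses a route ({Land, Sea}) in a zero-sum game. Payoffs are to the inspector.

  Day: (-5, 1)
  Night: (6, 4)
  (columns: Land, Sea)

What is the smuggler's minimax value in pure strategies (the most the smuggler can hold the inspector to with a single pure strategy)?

Column maxima: Land → 6, Sea → 4.
The smallest of these is 4.

4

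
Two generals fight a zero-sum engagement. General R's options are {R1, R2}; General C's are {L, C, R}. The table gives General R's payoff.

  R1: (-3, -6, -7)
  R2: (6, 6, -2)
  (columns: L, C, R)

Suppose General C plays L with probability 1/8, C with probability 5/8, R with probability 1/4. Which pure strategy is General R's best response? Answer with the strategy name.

R2

Expected payoff of R1: (1/8)·(-3) + (5/8)·(-6) + (1/4)·(-7) = -47/8.
Expected payoff of R2: (1/8)·6 + (5/8)·6 + (1/4)·(-2) = 4.
The largest is 4, so General R's best response is R2.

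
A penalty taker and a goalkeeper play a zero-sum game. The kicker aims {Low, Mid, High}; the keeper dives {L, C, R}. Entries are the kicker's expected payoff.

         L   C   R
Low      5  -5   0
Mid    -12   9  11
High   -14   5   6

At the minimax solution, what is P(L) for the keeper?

14/31

Row minima: Low → -5, Mid → -12, High → -14; maximin = -5.
Column maxima: L → 5, C → 9, R → 11; minimax = 5.
-5 ≠ 5, so there is no saddle point; optimal play is mixed.
High is strictly dominated by Mid, so the kicker never plays it.
R is strictly dominated by C (it gives the kicker strictly more in every row), so the keeper never plays it.
On the remaining 2×2 (Low, Mid vs L, C):
Let the kicker play Low with probability p. Expected payoff against L: 5p + (-12)(1−p) = 17p − 12; against C: (-5)p + 9(1−p) = −14p + 9.
Setting these equal: 17p − 12 = −14p + 9 ⇒ 31p = 21 ⇒ p = 21/31, and the value is (17)·(21/31) − 12 = -15/31.
For the keeper: with q = P(L), equating Low's and Mid's payoffs gives 10q − 5 = −21q + 9 ⇒ q = 14/31.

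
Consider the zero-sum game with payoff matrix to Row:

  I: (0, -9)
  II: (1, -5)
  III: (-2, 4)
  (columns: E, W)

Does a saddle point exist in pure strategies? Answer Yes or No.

No

Row minima: I → -9, II → -5, III → -2; maximin = -2.
Column maxima: E → 1, W → 4; minimax = 1.
-2 ≠ 1, so no pure-strategy equilibrium exists.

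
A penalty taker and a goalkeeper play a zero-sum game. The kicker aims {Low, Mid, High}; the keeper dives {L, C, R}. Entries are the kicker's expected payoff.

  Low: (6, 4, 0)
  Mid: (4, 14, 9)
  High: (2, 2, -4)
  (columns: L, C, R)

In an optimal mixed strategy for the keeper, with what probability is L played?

Row minima: Low → 0, Mid → 4, High → -4; maximin = 4.
Column maxima: L → 6, C → 14, R → 9; minimax = 6.
4 ≠ 6, so there is no saddle point; optimal play is mixed.
High is strictly dominated by Low, so the kicker never plays it.
C is strictly dominated by R (it gives the kicker strictly more in every row), so the keeper never plays it.
On the remaining 2×2 (Low, Mid vs L, R):
Let the kicker play Low with probability p. Expected payoff against L: 6p + 4(1−p) = 2p + 4; against R: 0p + 9(1−p) = −9p + 9.
Setting these equal: 2p + 4 = −9p + 9 ⇒ 11p = 5 ⇒ p = 5/11, and the value is (2)·(5/11) + 4 = 54/11.
For the keeper: with q = P(L), equating Low's and Mid's payoffs gives 6q = −5q + 9 ⇒ q = 9/11.

9/11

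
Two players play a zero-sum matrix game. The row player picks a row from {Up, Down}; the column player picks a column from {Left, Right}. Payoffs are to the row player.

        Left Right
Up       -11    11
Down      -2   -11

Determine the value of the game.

Row minima: Up → -11, Down → -11; maximin = -11.
Column maxima: Left → -2, Right → 11; minimax = -2.
-11 ≠ -2, so there is no saddle point; optimal play is mixed.
Let the row player play Up with probability p. Expected payoff against Left: (-11)p + (-2)(1−p) = −9p − 2; against Right: 11p + (-11)(1−p) = 22p − 11.
Setting these equal: −9p − 2 = 22p − 11 ⇒ −31p = -9 ⇒ p = 9/31, and the value is (-9)·(9/31) − 2 = -143/31.
For the column player: with q = P(Left), equating Up's and Down's payoffs gives −22q + 11 = 9q − 11 ⇒ q = 22/31.

-143/31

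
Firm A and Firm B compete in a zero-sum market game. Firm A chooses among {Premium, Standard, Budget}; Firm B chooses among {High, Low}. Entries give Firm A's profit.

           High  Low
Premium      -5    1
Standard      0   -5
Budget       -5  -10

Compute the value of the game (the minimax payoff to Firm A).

-25/11

Row minima: Premium → -5, Standard → -5, Budget → -10; maximin = -5.
Column maxima: High → 0, Low → 1; minimax = 0.
-5 ≠ 0, so there is no saddle point; optimal play is mixed.
Budget is strictly dominated by Standard, so Firm A never plays it.
On the remaining 2×2 (Premium, Standard vs High, Low):
Let Firm A play Premium with probability p. Expected payoff against High: (-5)p + 0(1−p) = −5p; against Low: 1p + (-5)(1−p) = 6p − 5.
Setting these equal: −5p = 6p − 5 ⇒ −11p = -5 ⇒ p = 5/11, and the value is (-5)·(5/11) = -25/11.
For Firm B: with q = P(High), equating Premium's and Standard's payoffs gives −6q + 1 = 5q − 5 ⇒ q = 6/11.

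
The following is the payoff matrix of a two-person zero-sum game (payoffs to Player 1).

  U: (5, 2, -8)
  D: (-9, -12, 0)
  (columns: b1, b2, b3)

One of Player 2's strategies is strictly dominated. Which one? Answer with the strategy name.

b1

b2 holds Player 1's payoff strictly below b1 in every row: 2 < 5, -12 < -9.
So b1 is strictly dominated for Player 2.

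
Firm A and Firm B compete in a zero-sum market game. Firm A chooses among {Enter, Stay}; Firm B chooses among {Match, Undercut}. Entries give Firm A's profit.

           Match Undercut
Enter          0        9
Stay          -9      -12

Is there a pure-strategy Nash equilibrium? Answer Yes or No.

Yes

Row minima: Enter → 0, Stay → -12; maximin = 0.
Column maxima: Match → 0, Undercut → 9; minimax = 0.
maximin = minimax = 0, so a saddle point exists.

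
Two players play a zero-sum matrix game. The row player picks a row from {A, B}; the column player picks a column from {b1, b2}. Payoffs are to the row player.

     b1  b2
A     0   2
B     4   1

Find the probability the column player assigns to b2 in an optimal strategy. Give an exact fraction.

4/5

Row minima: A → 0, B → 1; maximin = 1.
Column maxima: b1 → 4, b2 → 2; minimax = 2.
1 ≠ 2, so there is no saddle point; optimal play is mixed.
Let the row player play A with probability p. Expected payoff against b1: 0p + 4(1−p) = −4p + 4; against b2: 2p + 1(1−p) = p + 1.
Setting these equal: −4p + 4 = p + 1 ⇒ −5p = -3 ⇒ p = 3/5, and the value is (-4)·(3/5) + 4 = 8/5.
For the column player: with q = P(b1), equating A's and B's payoffs gives −2q + 2 = 3q + 1 ⇒ q = 1/5.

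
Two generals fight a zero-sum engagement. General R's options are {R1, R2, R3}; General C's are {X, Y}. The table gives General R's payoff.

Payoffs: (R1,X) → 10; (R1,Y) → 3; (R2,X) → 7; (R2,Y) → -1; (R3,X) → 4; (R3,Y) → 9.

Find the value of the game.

13/2

Row minima: R1 → 3, R2 → -1, R3 → 4; maximin = 4.
Column maxima: X → 10, Y → 9; minimax = 9.
4 ≠ 9, so there is no saddle point; optimal play is mixed.
R2 is strictly dominated by R1, so General R never plays it.
On the remaining 2×2 (R1, R3 vs X, Y):
Let General R play R1 with probability p. Expected payoff against X: 10p + 4(1−p) = 6p + 4; against Y: 3p + 9(1−p) = −6p + 9.
Setting these equal: 6p + 4 = −6p + 9 ⇒ 12p = 5 ⇒ p = 5/12, and the value is (6)·(5/12) + 4 = 13/2.
For General C: with q = P(X), equating R1's and R3's payoffs gives 7q + 3 = −5q + 9 ⇒ q = 1/2.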